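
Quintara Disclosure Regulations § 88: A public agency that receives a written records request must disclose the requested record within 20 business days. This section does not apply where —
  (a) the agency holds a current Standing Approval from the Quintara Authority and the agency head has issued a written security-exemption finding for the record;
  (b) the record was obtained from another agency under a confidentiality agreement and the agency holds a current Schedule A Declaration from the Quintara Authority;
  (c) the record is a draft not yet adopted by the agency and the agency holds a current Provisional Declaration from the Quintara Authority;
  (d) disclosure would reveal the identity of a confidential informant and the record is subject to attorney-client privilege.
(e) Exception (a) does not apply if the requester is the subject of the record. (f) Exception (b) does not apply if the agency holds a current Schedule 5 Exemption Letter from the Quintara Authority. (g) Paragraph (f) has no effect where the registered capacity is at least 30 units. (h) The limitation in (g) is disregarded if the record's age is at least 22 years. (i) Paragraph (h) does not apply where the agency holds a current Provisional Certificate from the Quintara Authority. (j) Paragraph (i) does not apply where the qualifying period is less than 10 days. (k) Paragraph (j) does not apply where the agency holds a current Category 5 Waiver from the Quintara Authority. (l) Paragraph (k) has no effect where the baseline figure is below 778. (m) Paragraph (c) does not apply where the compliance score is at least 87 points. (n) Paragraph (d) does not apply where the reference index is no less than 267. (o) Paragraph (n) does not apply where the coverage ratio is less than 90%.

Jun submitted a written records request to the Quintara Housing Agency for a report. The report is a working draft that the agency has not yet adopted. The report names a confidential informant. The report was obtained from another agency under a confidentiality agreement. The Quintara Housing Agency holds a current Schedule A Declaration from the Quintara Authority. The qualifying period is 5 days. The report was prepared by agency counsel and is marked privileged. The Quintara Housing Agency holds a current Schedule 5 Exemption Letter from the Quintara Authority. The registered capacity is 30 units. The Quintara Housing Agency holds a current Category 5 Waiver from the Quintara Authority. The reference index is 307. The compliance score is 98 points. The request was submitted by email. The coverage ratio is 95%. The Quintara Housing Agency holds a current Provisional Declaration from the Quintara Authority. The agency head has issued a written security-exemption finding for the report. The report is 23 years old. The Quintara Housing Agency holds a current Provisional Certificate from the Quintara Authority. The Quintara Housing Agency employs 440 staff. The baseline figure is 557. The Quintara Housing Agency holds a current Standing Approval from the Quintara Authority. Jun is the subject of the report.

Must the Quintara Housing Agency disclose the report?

Exception (a) is satisfied on its face — a current Standing Approval is held; a written security-exemption finding has been issued. But: (e) operates against (a): Jun is the subject of the report. So (a) is unavailable.
All of (b)'s requirements are met (the report was obtained under a confidentiality agreement; a current Schedule A Declaration is held). Turning to paragraphs (f)–(l): (f) operates against (b): a current Schedule 5 Exemption Letter is held. (g) would limit (f) — the registered capacity is 30 units, meeting the 30 units threshold — but (h) sets (g) aside: (h) operates against (g): the record's age is 23 years, meeting the 22 years threshold. (i) applies (a current Provisional Certificate is held), but yields to (j): (j) is engaged — the qualifying period is 5 days, less than the 10 days limit. (k) would limit (j) — a current Category 5 Waiver is held — but (l) sets (k) aside: (l) operates against (k): the baseline figure is 557, below the 778 limit. So (b) is unavailable.
Exception (c)'s conditions are all satisfied: the report is an unadopted draft; a current Provisional Declaration is held. But applying paragraph (m): (m) operates against (c): the compliance score is 98 points, meeting the 87 points threshold. Exception (c) does not apply.
Exception (d) is satisfied on its face — the report names a confidential informant; the report is privileged. But applying paragraphs (n)–(o): (n) is triggered — the reference index is 307, meeting the 267 threshold. (o), which would lift (n), is not engaged — the coverage ratio is 95%, not less than 90%. Exception (d) does not apply.
Every exception is unavailable, so the rule governs.

Yes — the Quintara Housing Agency must disclose the report.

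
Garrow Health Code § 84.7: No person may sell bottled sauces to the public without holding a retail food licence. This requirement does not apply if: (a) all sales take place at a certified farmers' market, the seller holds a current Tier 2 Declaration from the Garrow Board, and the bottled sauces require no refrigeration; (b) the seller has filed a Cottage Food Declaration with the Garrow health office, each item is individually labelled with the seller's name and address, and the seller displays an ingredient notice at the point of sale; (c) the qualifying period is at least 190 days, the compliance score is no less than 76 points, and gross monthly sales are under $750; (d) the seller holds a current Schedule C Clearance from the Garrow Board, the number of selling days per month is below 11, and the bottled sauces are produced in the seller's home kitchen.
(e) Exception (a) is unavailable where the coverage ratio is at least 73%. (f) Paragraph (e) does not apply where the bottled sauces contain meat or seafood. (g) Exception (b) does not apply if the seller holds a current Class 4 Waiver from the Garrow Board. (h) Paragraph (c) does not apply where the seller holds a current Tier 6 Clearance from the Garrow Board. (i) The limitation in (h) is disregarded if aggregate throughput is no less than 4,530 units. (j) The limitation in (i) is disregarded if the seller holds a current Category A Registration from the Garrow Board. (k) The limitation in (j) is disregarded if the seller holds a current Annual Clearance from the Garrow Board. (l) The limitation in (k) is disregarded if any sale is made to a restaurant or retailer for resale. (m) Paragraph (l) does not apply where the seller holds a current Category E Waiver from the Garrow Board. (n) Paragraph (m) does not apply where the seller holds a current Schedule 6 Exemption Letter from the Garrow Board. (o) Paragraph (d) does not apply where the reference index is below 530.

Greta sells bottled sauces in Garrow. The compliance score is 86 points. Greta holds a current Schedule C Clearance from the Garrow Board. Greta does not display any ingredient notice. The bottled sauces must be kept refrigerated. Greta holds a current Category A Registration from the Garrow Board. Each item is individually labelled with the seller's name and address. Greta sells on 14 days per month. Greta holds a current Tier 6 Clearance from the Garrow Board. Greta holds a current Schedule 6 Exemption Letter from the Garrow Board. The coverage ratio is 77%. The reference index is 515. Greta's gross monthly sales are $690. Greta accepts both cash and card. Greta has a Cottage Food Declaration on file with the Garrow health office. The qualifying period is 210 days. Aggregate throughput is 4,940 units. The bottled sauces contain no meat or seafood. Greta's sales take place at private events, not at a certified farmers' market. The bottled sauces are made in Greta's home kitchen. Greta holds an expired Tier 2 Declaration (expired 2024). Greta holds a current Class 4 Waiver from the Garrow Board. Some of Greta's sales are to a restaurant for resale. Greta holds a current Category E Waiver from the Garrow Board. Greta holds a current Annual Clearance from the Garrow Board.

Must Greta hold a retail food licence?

Exception (a) requires that all sales take place at a certified farmers' market; but sales are at private events, not a certified farmers' market, so (a) is unavailable.
Exception (b) fails — no ingredient notice is displayed.
All of (c)'s requirements are met (the qualifying period is 210 days, meeting the 190 days threshold; the compliance score is 86 points, meeting the 76 points threshold; gross monthly sales are $690, under the $750 limit). But: (h) operates against (c): a current Tier 6 Clearance is held. (i) applies (aggregate throughput is 4,940 units, meeting the 4,530 units threshold), but is displaced by (j): (j) operates against (i): a current Category A Registration is held. (k) operates (a current Annual Clearance is held), but is set aside by (l): (l) operates against (k): some sales are to a restaurant for resale. (m) is triggered (a current Category E Waiver is held), but is set aside by (n): (n) is triggered — a current Schedule 6 Exemption Letter is held. So (c) is unavailable.
Exception (d) does not apply: the number of selling days per month is 14, not below 11.
No exception applies. The general rule governs.

Yes — Greta must hold a retail food licence.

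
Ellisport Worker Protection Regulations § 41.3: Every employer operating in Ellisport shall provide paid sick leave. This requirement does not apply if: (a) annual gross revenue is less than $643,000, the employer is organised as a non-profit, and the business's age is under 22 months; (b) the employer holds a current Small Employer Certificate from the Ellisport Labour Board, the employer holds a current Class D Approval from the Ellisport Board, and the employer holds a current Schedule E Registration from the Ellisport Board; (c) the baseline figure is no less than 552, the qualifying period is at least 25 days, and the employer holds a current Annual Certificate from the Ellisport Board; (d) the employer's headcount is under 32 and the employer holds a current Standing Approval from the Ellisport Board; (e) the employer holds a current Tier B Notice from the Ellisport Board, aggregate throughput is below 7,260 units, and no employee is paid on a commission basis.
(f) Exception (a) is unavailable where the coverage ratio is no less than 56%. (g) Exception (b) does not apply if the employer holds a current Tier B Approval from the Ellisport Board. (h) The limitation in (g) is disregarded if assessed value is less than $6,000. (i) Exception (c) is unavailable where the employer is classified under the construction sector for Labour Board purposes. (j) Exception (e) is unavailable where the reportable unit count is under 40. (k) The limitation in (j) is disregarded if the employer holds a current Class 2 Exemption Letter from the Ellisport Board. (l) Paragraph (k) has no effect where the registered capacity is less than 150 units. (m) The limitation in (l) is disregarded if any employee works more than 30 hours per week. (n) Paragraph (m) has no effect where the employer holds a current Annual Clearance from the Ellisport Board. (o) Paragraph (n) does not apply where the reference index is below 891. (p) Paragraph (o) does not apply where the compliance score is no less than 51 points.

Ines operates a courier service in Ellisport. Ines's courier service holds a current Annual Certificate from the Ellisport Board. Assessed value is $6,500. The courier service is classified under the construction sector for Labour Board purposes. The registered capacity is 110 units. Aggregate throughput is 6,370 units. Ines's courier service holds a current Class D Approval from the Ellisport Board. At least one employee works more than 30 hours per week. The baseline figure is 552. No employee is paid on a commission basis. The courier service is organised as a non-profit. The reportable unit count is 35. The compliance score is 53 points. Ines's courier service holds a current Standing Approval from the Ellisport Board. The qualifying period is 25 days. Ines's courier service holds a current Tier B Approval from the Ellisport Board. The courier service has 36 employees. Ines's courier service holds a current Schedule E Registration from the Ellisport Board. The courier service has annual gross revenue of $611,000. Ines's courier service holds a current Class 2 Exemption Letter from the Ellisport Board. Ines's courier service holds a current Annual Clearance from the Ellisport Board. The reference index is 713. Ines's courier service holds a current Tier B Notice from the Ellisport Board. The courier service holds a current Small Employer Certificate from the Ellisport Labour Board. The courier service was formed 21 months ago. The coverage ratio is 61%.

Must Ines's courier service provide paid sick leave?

Yes — Ines's courier service must provide paid sick leave.

Exception (a)'s conditions are all satisfied: annual gross revenue is $611,000, less than the $643,000 limit; the employer is a non-profit; the business's age is 21 months, under the 22 months limit. But applying paragraph (f): (f) operates against (a): the coverage ratio is 61%, meeting the 56% threshold. (a) is therefore removed.
All of (b)'s requirements are met (a current Small Employer Certificate is held; a current Class D Approval is held; a current Schedule E Registration is held). But: (g) operates against (b): a current Tier B Approval is held. (h) is not triggered (assessed value is $6,500, not less than $6,000), so (g) stands. (b) is therefore removed.
Exception (c) is satisfied on its face — the baseline figure is 552, meeting the 552 threshold; the qualifying period is 25 days, meeting the 25 days threshold; a current Annual Certificate is held. But applying paragraph (i): (i) operates against (c): the courier service is classified under the construction sector. Exception (c) does not apply.
Exception (d) requires that the employer's headcount is under 32; but the employer's headcount is 36, not under 32, so (d) is unavailable.
Exception (e): a current Tier B Notice is held; aggregate throughput is 6,370 units, below the 7,260 units limit; no employee is paid on commission — every condition holds. But: (j) operates against (e): the reportable unit count is 35, under the 40 limit. (k) is engaged (a current Class 2 Exemption Letter is held), but is set aside by (l): (l) operates against (k): the registered capacity is 110 units, less than the 150 units limit. (m) applies (at least one employee exceeds 30 hours/week), but is itself disapplied by (n): (n) applies — a current Annual Clearance is held. (o) operates (the reference index is 713, below the 891 limit), but is displaced by (p): (p) is engaged — the compliance score is 53 points, meeting the 51 points threshold. So (e) is unavailable.
No exception is made out. Ines's courier service falls within the general rule.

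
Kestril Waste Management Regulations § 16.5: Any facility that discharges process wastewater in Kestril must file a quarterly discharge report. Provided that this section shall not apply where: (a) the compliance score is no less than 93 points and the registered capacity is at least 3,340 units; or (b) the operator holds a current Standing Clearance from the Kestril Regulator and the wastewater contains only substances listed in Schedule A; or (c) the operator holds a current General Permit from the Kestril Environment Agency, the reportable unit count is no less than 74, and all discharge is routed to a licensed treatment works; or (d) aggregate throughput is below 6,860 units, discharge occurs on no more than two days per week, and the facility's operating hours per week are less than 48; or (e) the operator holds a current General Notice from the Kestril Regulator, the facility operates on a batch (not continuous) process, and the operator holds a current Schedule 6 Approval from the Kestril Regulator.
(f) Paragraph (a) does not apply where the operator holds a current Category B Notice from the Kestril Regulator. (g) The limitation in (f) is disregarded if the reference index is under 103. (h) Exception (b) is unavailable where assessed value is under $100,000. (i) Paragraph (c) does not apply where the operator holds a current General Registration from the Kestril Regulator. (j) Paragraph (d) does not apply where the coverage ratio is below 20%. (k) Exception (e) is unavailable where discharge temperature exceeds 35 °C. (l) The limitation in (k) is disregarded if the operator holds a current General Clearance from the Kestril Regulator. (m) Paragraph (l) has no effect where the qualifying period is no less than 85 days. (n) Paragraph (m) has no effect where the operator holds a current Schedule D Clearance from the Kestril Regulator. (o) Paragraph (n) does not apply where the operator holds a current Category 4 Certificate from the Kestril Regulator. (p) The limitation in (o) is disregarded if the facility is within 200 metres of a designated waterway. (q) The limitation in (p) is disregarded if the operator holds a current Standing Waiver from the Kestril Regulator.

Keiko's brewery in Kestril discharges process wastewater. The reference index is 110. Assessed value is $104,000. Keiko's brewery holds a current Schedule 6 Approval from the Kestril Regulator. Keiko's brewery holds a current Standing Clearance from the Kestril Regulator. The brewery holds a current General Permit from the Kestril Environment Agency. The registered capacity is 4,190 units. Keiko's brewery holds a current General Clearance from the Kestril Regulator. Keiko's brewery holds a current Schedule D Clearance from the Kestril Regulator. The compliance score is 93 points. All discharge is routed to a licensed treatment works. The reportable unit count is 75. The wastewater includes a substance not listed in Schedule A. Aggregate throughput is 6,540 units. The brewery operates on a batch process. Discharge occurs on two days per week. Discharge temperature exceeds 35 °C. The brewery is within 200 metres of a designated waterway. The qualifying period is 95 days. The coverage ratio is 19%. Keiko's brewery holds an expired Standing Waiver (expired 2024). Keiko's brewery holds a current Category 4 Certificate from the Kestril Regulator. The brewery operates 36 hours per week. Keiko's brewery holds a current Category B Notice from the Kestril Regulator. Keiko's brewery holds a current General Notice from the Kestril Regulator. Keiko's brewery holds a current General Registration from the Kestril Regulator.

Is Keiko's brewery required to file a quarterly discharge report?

No — exception (e) applies; Keiko's brewery is not required to file a quarterly discharge report.

Exception (a)'s conditions are all satisfied: the compliance score is 93 points, meeting the 93 points threshold; the registered capacity is 4,190 units, meeting the 3,340 units threshold. However, paragraphs (f)–(g) must be considered: (f) is engaged — a current Category B Notice is held. (g), which would lift (f), is not triggered — the reference index is 110, not under 103. (a) is therefore removed.
Exception (b) fails — the wastewater includes a non-Schedule-A substance.
Exception (c): a current General Permit is held; the reportable unit count is 75, meeting the 74 threshold; discharge is routed to a licensed treatment works — every condition holds. Turning to paragraph (i): (i) operates against (c): a current General Registration is held. (c) is therefore removed.
Exception (d) is satisfied on its face — aggregate throughput is 6,540 units, below the 6,860 units limit; discharge occurs on no more than two days per week; the facility's operating hours per week are 36, less than the 48 limit. But: (j) operates against (d): the coverage ratio is 19%, below the 20% limit. Exception (d) does not apply.
Exception (e)'s conditions are all satisfied: a current General Notice is held; the facility operates on a batch process; a current Schedule 6 Approval is held. Considering the limiting provisions: (k) would limit (e) — discharge temperature exceeds 35 °C — but (l) sets (k) aside: (l) operates against (k): a current General Clearance is held. (m) is engaged (the qualifying period is 95 days, meeting the 85 days threshold), but is itself disapplied by (n): (n) operates against (m): a current Schedule D Clearance is held. (o) operates (a current Category 4 Certificate is held), but is overridden by (p): (p) is engaged — the brewery is within 200 m of a designated waterway. (q), which would lift (p), is inapplicable — no current Standing Waiver is held. So (e) applies.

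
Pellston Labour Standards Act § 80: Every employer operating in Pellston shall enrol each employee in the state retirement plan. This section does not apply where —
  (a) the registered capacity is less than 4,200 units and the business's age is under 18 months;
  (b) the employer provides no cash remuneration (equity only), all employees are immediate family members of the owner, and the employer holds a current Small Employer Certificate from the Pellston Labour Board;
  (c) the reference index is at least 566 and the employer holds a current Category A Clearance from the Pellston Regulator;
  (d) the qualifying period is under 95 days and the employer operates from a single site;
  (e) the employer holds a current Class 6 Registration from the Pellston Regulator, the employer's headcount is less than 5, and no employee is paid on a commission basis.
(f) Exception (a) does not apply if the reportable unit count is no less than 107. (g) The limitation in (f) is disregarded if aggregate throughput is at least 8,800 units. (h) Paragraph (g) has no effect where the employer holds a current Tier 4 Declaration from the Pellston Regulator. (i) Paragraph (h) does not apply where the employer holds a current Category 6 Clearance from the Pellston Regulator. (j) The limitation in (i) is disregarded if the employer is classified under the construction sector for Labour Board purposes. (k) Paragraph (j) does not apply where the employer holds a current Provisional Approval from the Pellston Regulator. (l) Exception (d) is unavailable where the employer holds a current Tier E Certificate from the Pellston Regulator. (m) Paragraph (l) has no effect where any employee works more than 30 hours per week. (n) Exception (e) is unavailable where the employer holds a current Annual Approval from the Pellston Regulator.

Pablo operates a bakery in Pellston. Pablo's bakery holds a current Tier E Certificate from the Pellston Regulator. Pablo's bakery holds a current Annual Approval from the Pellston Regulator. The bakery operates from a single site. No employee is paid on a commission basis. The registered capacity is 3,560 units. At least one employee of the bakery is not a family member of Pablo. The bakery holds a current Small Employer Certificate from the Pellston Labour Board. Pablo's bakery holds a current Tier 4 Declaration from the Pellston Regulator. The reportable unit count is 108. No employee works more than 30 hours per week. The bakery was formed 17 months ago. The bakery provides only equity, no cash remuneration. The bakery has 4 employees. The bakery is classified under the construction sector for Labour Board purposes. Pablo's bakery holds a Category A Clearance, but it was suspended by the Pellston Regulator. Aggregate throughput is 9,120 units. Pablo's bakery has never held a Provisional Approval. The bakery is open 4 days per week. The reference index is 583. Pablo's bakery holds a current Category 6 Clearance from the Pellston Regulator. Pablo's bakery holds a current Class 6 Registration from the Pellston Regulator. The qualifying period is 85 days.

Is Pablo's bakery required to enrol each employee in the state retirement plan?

Exception (a): the registered capacity is 3,560 units, less than the 4,200 units limit; the business's age is 17 months, under the 18 months limit — every condition holds. Turning to paragraphs (f)–(k): (f) operates against (a): the reportable unit count is 108, meeting the 107 threshold. (g) operates (aggregate throughput is 9,120 units, meeting the 8,800 units threshold), but is displaced by (h): (h) operates — a current Tier 4 Declaration is held. (i) would limit (h) — a current Category 6 Clearance is held — but (j) sets (i) aside: (j) operates against (i): the bakery is classified under the construction sector. (k) is inapplicable (there is no Provisional Approval in force), so (j) stands. (a) is therefore removed.
Exception (b) requires that all employees are immediate family members of the owner; but at least one employee is not a family member, so (b) is unavailable.
Exception (c) requires that the employer holds a current Category A Clearance from the Pellston Regulator; but no current Category A Clearance is held, so (c) is unavailable.
Exception (d) is satisfied on its face — the qualifying period is 85 days, under the 95 days limit; the employer operates from a single site. But: (l) operates — a current Tier E Certificate is held. (m), which would lift (l), does not operate here — no employee exceeds 30 hours/week. Exception (d) does not apply.
Exception (e): a current Class 6 Registration is held; the employer's headcount is 4, less than the 5 limit; no employee is paid on commission — every condition holds. But: (n) operates against (e): a current Annual Approval is held. So (e) is unavailable.
No exception applies. The general rule governs.

Yes — Pablo's bakery must enrol each employee in the state retirement plan.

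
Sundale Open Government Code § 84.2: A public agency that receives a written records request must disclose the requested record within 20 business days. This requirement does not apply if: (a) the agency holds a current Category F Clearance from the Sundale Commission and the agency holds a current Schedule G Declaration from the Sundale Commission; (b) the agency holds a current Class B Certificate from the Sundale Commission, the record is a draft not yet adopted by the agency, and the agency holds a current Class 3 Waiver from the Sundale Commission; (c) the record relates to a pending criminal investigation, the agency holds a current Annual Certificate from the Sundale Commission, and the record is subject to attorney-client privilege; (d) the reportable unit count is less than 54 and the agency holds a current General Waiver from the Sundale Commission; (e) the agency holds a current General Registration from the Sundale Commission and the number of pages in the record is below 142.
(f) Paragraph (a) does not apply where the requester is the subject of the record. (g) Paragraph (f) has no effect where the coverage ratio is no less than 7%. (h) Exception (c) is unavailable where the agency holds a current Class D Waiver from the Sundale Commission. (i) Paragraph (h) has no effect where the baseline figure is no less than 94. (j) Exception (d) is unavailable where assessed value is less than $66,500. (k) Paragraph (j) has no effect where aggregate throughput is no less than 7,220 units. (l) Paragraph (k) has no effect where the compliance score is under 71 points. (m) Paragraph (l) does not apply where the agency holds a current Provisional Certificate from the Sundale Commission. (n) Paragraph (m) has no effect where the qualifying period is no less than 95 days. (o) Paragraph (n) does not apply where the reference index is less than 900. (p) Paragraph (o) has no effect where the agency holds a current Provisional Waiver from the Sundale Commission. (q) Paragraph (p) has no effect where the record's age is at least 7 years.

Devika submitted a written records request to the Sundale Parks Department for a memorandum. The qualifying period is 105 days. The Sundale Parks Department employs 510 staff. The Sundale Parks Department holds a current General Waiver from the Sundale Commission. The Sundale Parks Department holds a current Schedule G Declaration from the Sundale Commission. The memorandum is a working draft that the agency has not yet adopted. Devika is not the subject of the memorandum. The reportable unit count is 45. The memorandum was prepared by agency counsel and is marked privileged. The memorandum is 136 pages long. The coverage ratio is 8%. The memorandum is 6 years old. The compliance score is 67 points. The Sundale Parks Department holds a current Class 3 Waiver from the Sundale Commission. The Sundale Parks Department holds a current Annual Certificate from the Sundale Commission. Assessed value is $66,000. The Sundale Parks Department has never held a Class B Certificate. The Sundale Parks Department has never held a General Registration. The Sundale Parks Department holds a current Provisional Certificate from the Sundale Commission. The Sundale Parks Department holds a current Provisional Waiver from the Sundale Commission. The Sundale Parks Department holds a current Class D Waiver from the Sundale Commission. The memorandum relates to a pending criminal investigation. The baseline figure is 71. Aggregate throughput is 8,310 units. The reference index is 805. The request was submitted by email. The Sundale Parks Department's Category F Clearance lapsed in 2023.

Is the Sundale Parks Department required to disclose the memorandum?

Exception (a) does not apply: there is no Category F Clearance in force.
Exception (b) fails — the Class B Certificate is not current.
Exception (c): the memorandum relates to a pending investigation; a current Annual Certificate is held; the memorandum is privileged — every condition holds. But applying paragraphs (h)–(i): (h) is triggered — a current Class D Waiver is held. (i) is not triggered (the baseline figure is 71, short of 94), so (h) stands. Exception (c) does not apply.
Exception (d)'s conditions are all satisfied: the reportable unit count is 45, less than the 54 limit; a current General Waiver is held. However, paragraphs (j)–(q) must be considered: (j) is engaged — assessed value is $66,000, less than the $66,500 limit. (k) would limit (j) — aggregate throughput is 8,310 units, meeting the 7,220 units threshold — but (l) sets (k) aside: (l) is engaged — the compliance score is 67 points, under the 71 points limit. (m) would limit (l) — a current Provisional Certificate is held — but (n) sets (m) aside: (n) operates — the qualifying period is 105 days, meeting the 95 days threshold. (o) would limit (n) — the reference index is 805, less than the 900 limit — but (p) sets (o) aside: (p) operates against (o): a current Provisional Waiver is held. (q), which would lift (p), does not operate here — the record's age is 6 years, short of 7 years. (d) is therefore removed.
Exception (e) does not apply: no current General Registration is held.
No exception applies. The general rule governs.

Yes — the Sundale Parks Department must disclose the memorandum.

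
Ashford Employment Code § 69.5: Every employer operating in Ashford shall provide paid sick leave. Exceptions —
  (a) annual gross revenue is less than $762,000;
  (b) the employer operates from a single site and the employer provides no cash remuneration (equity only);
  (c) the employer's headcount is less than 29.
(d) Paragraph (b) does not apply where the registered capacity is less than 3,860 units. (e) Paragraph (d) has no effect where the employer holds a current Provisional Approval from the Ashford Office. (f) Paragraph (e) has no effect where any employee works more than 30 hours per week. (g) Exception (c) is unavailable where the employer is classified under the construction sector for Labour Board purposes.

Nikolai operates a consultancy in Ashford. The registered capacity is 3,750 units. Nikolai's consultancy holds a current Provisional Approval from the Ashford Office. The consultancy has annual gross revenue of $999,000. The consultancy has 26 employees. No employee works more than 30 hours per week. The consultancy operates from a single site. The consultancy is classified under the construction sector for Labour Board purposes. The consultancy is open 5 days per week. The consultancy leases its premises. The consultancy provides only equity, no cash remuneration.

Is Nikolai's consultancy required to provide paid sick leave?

No — exception (b) applies; Nikolai's consultancy is not required to provide paid sick leave.

Exception (a) requires that annual gross revenue is less than $762,000; but annual gross revenue is $999,000, not less than $762,000, so (a) is unavailable.
Exception (b) is satisfied on its face — the employer operates from a single site; remuneration is equity-only. Under paragraphs (d)–(f): (d) would limit (b) — the registered capacity is 3,750 units, less than the 3,860 units limit — but (e) sets (d) aside: (e) is triggered — a current Provisional Approval is held. (f), which would lift (e), is not triggered — no employee exceeds 30 hours/week. So (b) applies.
All of (c)'s requirements are met (the employer's headcount is 26, less than the 29 limit). Turning to paragraph (g): (g) operates against (c): the consultancy is classified under the construction sector. So (c) is unavailable.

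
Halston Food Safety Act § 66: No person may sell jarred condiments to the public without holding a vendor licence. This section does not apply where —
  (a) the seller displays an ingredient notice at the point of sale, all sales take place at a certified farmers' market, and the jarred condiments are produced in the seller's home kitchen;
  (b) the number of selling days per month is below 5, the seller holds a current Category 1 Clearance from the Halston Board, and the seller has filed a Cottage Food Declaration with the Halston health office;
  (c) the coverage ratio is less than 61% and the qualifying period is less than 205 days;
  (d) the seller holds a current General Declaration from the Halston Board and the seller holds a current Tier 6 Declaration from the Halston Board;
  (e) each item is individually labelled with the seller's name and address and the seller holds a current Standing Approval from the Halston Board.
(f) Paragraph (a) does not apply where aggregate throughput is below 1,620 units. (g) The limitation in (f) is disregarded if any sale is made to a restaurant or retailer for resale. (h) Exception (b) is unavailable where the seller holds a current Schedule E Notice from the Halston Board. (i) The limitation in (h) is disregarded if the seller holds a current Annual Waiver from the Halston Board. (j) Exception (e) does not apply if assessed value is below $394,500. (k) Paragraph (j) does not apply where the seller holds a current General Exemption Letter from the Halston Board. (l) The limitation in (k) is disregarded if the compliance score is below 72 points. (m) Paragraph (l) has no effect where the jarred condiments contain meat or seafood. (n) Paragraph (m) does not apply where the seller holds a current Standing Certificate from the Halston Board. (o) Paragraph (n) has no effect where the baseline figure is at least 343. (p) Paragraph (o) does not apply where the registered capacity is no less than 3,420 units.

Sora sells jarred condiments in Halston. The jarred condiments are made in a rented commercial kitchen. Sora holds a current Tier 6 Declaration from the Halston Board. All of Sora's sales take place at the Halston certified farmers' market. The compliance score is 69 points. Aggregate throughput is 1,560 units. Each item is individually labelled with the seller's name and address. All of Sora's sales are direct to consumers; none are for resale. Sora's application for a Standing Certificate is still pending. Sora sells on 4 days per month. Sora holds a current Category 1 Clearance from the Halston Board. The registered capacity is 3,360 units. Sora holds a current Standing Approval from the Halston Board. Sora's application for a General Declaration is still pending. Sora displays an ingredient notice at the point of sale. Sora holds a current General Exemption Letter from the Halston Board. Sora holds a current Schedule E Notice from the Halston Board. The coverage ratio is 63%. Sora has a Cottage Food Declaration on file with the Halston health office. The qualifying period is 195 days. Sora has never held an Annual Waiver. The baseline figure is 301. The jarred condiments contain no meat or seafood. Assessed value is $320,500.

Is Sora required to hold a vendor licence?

Exception (a) requires that the jarred condiments are produced in the seller's home kitchen; but the jarred condiments are made in a commercial kitchen, not a home kitchen, so (a) is unavailable.
Exception (b)'s conditions are all satisfied: the number of selling days per month is 4, below the 5 limit; a current Category 1 Clearance is held; a Cottage Food Declaration is on file. Turning to paragraphs (h)–(i): (h) applies — a current Schedule E Notice is held. (i), which would lift (h), does not operate here — there is no Annual Waiver in force. So (b) is unavailable.
Exception (c) requires that the coverage ratio is less than 61%; but the coverage ratio is 63%, not less than 61%, so (c) is unavailable.
Exception (d) does not apply: no current General Declaration is held.
All of (e)'s requirements are met (items are individually labelled; a current Standing Approval is held). However, paragraphs (j)–(p) must be considered: (j) is triggered — assessed value is $320,500, below the $394,500 limit. (k) is triggered (a current General Exemption Letter is held), but is displaced by (l): (l) is triggered — the compliance score is 69 points, below the 72 points limit. (m) does not operate here (the jarred condiments contain no meat or seafood), so (l) stands. (e) is therefore removed.
None of the exceptions is available; § 66 applies in full.

Yes — Sora must hold a vendor licence.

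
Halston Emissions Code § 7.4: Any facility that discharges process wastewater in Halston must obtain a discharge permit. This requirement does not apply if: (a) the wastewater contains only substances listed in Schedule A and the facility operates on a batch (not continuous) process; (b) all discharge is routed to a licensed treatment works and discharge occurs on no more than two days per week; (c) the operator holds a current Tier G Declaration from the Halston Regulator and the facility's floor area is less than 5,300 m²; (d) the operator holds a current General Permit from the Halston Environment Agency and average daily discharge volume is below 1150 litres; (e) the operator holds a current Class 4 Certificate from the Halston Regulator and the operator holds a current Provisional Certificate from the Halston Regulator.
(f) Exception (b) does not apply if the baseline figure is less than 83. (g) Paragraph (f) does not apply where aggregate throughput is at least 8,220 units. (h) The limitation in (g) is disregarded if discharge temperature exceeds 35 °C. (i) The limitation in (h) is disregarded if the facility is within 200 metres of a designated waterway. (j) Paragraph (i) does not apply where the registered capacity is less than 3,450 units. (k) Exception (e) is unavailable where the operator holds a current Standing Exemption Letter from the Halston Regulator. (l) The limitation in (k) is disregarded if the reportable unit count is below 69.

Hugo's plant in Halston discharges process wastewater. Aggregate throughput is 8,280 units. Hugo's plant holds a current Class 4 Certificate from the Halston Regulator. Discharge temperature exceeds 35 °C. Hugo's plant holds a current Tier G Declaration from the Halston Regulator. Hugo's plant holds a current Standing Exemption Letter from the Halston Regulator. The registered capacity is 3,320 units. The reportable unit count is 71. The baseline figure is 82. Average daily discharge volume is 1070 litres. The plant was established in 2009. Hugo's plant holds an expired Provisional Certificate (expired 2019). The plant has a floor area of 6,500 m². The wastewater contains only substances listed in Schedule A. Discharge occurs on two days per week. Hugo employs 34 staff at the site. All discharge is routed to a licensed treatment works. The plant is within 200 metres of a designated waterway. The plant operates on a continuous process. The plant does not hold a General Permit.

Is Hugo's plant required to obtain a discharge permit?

Exception (a) fails — the facility operates on a continuous process.
Exception (b) is satisfied on its face — discharge is routed to a licensed treatment works; discharge occurs on no more than two days per week. But: (f) is engaged — the baseline figure is 82, less than the 83 limit. (g) would limit (f) — aggregate throughput is 8,280 units, meeting the 8,220 units threshold — but (h) sets (g) aside: (h) applies — discharge temperature exceeds 35 °C. (i) would limit (h) — the plant is within 200 m of a designated waterway — but (j) sets (i) aside: (j) operates against (i): the registered capacity is 3,320 units, less than the 3,450 units limit. So (b) is unavailable.
Exception (c) does not apply: the facility's floor area is 6,500 m², not less than 5,300 m².
Exception (d) requires that the operator holds a current General Permit from the Halston Environment Agency; but no General Permit is held, so (d) is unavailable.
Exception (e) requires that the operator holds a current Provisional Certificate from the Halston Regulator; but no current Provisional Certificate is held, so (e) is unavailable.
Every exception is unavailable, so the rule governs.

Yes — Hugo's plant must obtain a discharge permit.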